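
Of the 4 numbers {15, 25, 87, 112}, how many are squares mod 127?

(15/127) = +1 → QR.
(25/127) = +1 → QR.
(87/127) = +1 → QR.
(112/127) = -1 → non-residue.
Total quadratic residues among the 4: 3.

3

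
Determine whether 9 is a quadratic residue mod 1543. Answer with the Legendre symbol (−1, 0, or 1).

1

Reciprocity: 9 ≡ 1 and 1543 ≡ 3 (mod 4), so (9/1543) = +(1543/9).
Reduce top mod 9: now compute (4/9).
Pull out 2^2: since 9 ≡ 1 (mod 8), (2/9) = +1, so (2/9)^2 = +1.
Reached (1/9) = 1. Collecting the sign flips along the way, the symbol is +1.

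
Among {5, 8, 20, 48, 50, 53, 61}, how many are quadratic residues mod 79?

(5/79) = +1 → QR.
(8/79) = +1 → QR.
(20/79) = +1 → QR.
(48/79) = -1 → non-residue.
(50/79) = +1 → QR.
(53/79) = -1 → non-residue.
(61/79) = -1 → non-residue.
Total quadratic residues among the 7: 4.

4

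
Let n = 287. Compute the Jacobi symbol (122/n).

Pull out 2: since 287 ≡ 7 (mod 8), (2/287) = +1.
Reciprocity: 61 ≡ 1 and 287 ≡ 3 (mod 4), so (61/287) = +(287/61).
Reduce top mod 61: now compute (43/61).
Reciprocity: 43 ≡ 3 and 61 ≡ 1 (mod 4), so (43/61) = +(61/43).
Reduce top mod 43: now compute (18/43).
Pull out 2: since 43 ≡ 3 (mod 8), (2/43) = -1.
Reciprocity: 9 ≡ 1 and 43 ≡ 3 (mod 4), so (9/43) = +(43/9).
Reduce top mod 9: now compute (7/9).
Reciprocity: 7 ≡ 3 and 9 ≡ 1 (mod 4), so (7/9) = +(9/7).
Reduce top mod 7: now compute (2/7).
Pull out 2: since 7 ≡ 7 (mod 8), (2/7) = +1.
Reached (1/7) = 1. Collecting the sign flips along the way, the symbol is -1.

-1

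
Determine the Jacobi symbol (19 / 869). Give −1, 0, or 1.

-1

Reciprocity: 19 ≡ 3 and 869 ≡ 1 (mod 4), so (19/869) = +(869/19).
Reduce top mod 19: now compute (14/19).
Pull out 2: since 19 ≡ 3 (mod 8), (2/19) = -1.
Reciprocity: 7 ≡ 3 and 19 ≡ 3 (mod 4), so (7/19) = −(19/7).
Reduce top mod 7: now compute (5/7).
Reciprocity: 5 ≡ 1 and 7 ≡ 3 (mod 4), so (5/7) = +(7/5).
Reduce top mod 5: now compute (2/5).
Pull out 2: since 5 ≡ 5 (mod 8), (2/5) = -1.
Reached (1/5) = 1. Collecting the sign flips along the way, the symbol is -1.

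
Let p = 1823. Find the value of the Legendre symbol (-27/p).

First reduce: -27 ≡ 1796 (mod 1823).
Pull out 2^2: since 1823 ≡ 7 (mod 8), (2/1823) = +1, so (2/1823)^2 = +1.
Reciprocity: 449 ≡ 1 and 1823 ≡ 3 (mod 4), so (449/1823) = +(1823/449).
Reduce top mod 449: now compute (27/449).
Reciprocity: 27 ≡ 3 and 449 ≡ 1 (mod 4), so (27/449) = +(449/27).
Reduce top mod 27: now compute (17/27).
Reciprocity: 17 ≡ 1 and 27 ≡ 3 (mod 4), so (17/27) = +(27/17).
Reduce top mod 17: now compute (10/17).
Pull out 2: since 17 ≡ 1 (mod 8), (2/17) = +1.
Reciprocity: 5 ≡ 1 and 17 ≡ 1 (mod 4), so (5/17) = +(17/5).
Reduce top mod 5: now compute (2/5).
Pull out 2: since 5 ≡ 5 (mod 8), (2/5) = -1.
Reached (1/5) = 1. Collecting the sign flips along the way, the symbol is -1.

-1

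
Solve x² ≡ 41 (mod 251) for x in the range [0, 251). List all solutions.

Since 251 ≡ 3 (mod 4), a square root of 41 is 41^((251+1)/4) = 41^63 mod 251.
Repeated squaring: 41^2≡175, 41^4≡3, 41^8≡9, 41^16≡81, 41^32≡35 (mod 251).
41^63 = 41^(32+16+8+4+2+1) ≡ 36 (mod 251).
Check: 36² = 1296 ≡ 41 (mod 251). The two roots are 36 and 215.

36, 215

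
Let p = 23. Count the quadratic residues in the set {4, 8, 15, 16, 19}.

3

(4/23) = +1 → QR.
(8/23) = +1 → QR.
(15/23) = -1 → non-residue.
(16/23) = +1 → QR.
(19/23) = -1 → non-residue.
Total quadratic residues among the 5: 3.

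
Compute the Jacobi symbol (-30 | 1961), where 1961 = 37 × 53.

First reduce: -30 ≡ 1931 (mod 1961).
Reciprocity: 1931 ≡ 3 and 1961 ≡ 1 (mod 4), so (1931/1961) = +(1961/1931).
Reduce top mod 1931: now compute (30/1931).
Pull out 2: since 1931 ≡ 3 (mod 8), (2/1931) = -1.
Reciprocity: 15 ≡ 3 and 1931 ≡ 3 (mod 4), so (15/1931) = −(1931/15).
Reduce top mod 15: now compute (11/15).
Reciprocity: 11 ≡ 3 and 15 ≡ 3 (mod 4), so (11/15) = −(15/11).
Reduce top mod 11: now compute (4/11).
Pull out 2^2: since 11 ≡ 3 (mod 8), (2/11) = -1, so (2/11)^2 = +1.
Reached (1/11) = 1. Collecting the sign flips along the way, the symbol is -1.

-1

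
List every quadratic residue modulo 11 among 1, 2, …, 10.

1, 3, 4, 5, 9

Square k = 1,…,5 (k and 11−k give the same square):
1²=1, 2²=4, 3²=9, 4²≡5, 5²≡3 (mod 11).
So the quadratic residues mod 11 are {1, 3, 4, 5, 9}.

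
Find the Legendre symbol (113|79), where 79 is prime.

First reduce: 113 ≡ 34 (mod 79).
Pull out 2: since 79 ≡ 7 (mod 8), (2/79) = +1.
Reciprocity: 17 ≡ 1 and 79 ≡ 3 (mod 4), so (17/79) = +(79/17).
Reduce top mod 17: now compute (11/17).
Reciprocity: 11 ≡ 3 and 17 ≡ 1 (mod 4), so (11/17) = +(17/11).
Reduce top mod 11: now compute (6/11).
Pull out 2: since 11 ≡ 3 (mod 8), (2/11) = -1.
Reciprocity: 3 ≡ 3 and 11 ≡ 3 (mod 4), so (3/11) = −(11/3).
Reduce top mod 3: now compute (2/3).
Pull out 2: since 3 ≡ 3 (mod 8), (2/3) = -1.
Reached (1/3) = 1. Collecting the sign flips along the way, the symbol is -1.

-1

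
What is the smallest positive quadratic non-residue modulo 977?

(2/977) = +1, so 2 is a residue.
(3/977) = −1, so 3 is the smallest positive non-residue mod 977.

3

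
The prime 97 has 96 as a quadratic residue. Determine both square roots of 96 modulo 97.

22, 75

97 ≡ 1 (mod 4), so we find a root by search.
Trying successive values, 22² = 484 ≡ 96 (mod 97). The other root is 97 − 22 = 75.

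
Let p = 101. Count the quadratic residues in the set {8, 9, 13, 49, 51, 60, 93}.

(8/101) = -1 → non-residue.
(9/101) = +1 → QR.
(13/101) = +1 → QR.
(49/101) = +1 → QR.
(51/101) = -1 → non-residue.
(60/101) = -1 → non-residue.
(93/101) = -1 → non-residue.
Total quadratic residues among the 7: 3.

3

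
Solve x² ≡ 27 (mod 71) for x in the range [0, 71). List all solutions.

Since 71 ≡ 3 (mod 4), a square root of 27 is 27^((71+1)/4) = 27^18 mod 71.
Repeated squaring: 27^2≡19, 27^4≡6, 27^8≡36, 27^16≡18 (mod 71).
27^18 = 27^(16+2) ≡ 58 (mod 71).
Check: 58² = 3364 ≡ 27 (mod 71). The two roots are 13 and 58.

13, 58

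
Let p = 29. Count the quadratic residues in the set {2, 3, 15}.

(2/29) = -1 → non-residue.
(3/29) = -1 → non-residue.
(15/29) = -1 → non-residue.
Total quadratic residues among the 3: 0.

0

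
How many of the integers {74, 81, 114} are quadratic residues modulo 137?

2

(74/137) = +1 → QR.
(81/137) = +1 → QR.
(114/137) = -1 → non-residue.
Total quadratic residues among the 3: 2.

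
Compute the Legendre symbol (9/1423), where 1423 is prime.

Reciprocity: 9 ≡ 1 and 1423 ≡ 3 (mod 4), so (9/1423) = +(1423/9).
Reduce top mod 9: now compute (1/9).
Reached (1/9) = 1. Collecting the sign flips along the way, the symbol is +1.

1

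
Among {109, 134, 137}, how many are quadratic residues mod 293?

(109/293) = +1 → QR.
(134/293) = -1 → non-residue.
(137/293) = +1 → QR.
Total quadratic residues among the 3: 2.

2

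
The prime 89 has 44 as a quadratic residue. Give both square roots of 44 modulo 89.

89 ≡ 1 (mod 4), so we find a root by search.
Trying successive values, 20² = 400 ≡ 44 (mod 89). The other root is 89 − 20 = 69.

20, 69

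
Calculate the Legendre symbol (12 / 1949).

-1

Pull out 2^2: since 1949 ≡ 5 (mod 8), (2/1949) = -1, so (2/1949)^2 = +1.
Reciprocity: 3 ≡ 3 and 1949 ≡ 1 (mod 4), so (3/1949) = +(1949/3).
Reduce top mod 3: now compute (2/3).
Pull out 2: since 3 ≡ 3 (mod 8), (2/3) = -1.
Reached (1/3) = 1. Collecting the sign flips along the way, the symbol is -1.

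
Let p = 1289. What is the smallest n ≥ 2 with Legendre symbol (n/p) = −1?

3

(2/1289) = +1, so 2 is a residue.
(3/1289) = −1, so 3 is the smallest positive non-residue mod 1289.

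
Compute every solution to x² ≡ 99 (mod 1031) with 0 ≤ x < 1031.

420, 611

Since 1031 ≡ 3 (mod 4), a square root of 99 is 99^((1031+1)/4) = 99^258 mod 1031.
Repeated squaring: 99^2≡522, 99^4≡300, 99^8≡303, 99^16≡50, 99^32≡438, 99^64≡78, 99^128≡929, 99^256≡94 (mod 1031).
99^258 = 99^(256+2) ≡ 611 (mod 1031).
Check: 611² = 373321 ≡ 99 (mod 1031). The two roots are 420 and 611.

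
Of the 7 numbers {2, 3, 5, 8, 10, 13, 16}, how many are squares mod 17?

4

(2/17) = +1 → QR.
(3/17) = -1 → non-residue.
(5/17) = -1 → non-residue.
(8/17) = +1 → QR.
(10/17) = -1 → non-residue.
(13/17) = +1 → QR.
(16/17) = +1 → QR.
Total quadratic residues among the 7: 4.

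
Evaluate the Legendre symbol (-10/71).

-1

Euler's criterion: (-10/71) ≡ 61^35 (mod 71).
61^2 ≡ 29 (mod 71)
61^4 ≡ 60 (mod 71)
61^8 ≡ 50 (mod 71)
61^16 ≡ 15 (mod 71)
61^32 ≡ 12 (mod 71)
61^35 = 61^(32+2+1) ≡ 70 (mod 71).
Result is 70 ≡ −1, so (-10/71) = −1.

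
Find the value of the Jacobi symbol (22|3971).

0

Pull out 2: since 3971 ≡ 3 (mod 8), (2/3971) = -1.
Reciprocity: 11 ≡ 3 and 3971 ≡ 3 (mod 4), so (11/3971) = −(3971/11).
Reduce top mod 11: now compute (0/11).
Top reduces to 0: gcd > 1, so the symbol is 0.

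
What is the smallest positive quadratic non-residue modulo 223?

3

(2/223) = +1, so 2 is a residue.
(3/223) = −1, so 3 is the smallest positive non-residue mod 223.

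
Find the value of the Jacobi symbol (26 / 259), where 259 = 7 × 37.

-1

Pull out 2: since 259 ≡ 3 (mod 8), (2/259) = -1.
Reciprocity: 13 ≡ 1 and 259 ≡ 3 (mod 4), so (13/259) = +(259/13).
Reduce top mod 13: now compute (12/13).
Pull out 2^2: since 13 ≡ 5 (mod 8), (2/13) = -1, so (2/13)^2 = +1.
Reciprocity: 3 ≡ 3 and 13 ≡ 1 (mod 4), so (3/13) = +(13/3).
Reduce top mod 3: now compute (1/3).
Reached (1/3) = 1. Collecting the sign flips along the way, the symbol is -1.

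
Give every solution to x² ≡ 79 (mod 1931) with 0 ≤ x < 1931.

828, 1103

Since 1931 ≡ 3 (mod 4), a square root of 79 is 79^((1931+1)/4) = 79^483 mod 1931.
Repeated squaring: 79^2≡448, 79^4≡1811, 79^8≡883, 79^16≡1496, 79^32≡1918, 79^64≡169, 79^128≡1527, 79^256≡1012 (mod 1931).
79^483 = 79^(256+128+64+32+2+1) ≡ 828 (mod 1931).
Check: 828² = 685584 ≡ 79 (mod 1931). The two roots are 828 and 1103.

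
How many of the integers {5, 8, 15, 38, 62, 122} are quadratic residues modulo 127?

5

(5/127) = -1 → non-residue.
(8/127) = +1 → QR.
(15/127) = +1 → QR.
(38/127) = +1 → QR.
(62/127) = +1 → QR.
(122/127) = +1 → QR.
Total quadratic residues among the 6: 5.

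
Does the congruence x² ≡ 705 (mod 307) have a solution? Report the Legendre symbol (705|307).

-1

First reduce: 705 ≡ 91 (mod 307).
Reciprocity: 91 ≡ 3 and 307 ≡ 3 (mod 4), so (91/307) = −(307/91).
Reduce top mod 91: now compute (34/91).
Pull out 2: since 91 ≡ 3 (mod 8), (2/91) = -1.
Reciprocity: 17 ≡ 1 and 91 ≡ 3 (mod 4), so (17/91) = +(91/17).
Reduce top mod 17: now compute (6/17).
Pull out 2: since 17 ≡ 1 (mod 8), (2/17) = +1.
Reciprocity: 3 ≡ 3 and 17 ≡ 1 (mod 4), so (3/17) = +(17/3).
Reduce top mod 3: now compute (2/3).
Pull out 2: since 3 ≡ 3 (mod 8), (2/3) = -1.
Reached (1/3) = 1. Collecting the sign flips along the way, the symbol is -1.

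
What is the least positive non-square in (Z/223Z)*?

3

(2/223) = +1, so 2 is a residue.
(3/223) = −1, so 3 is the smallest positive non-residue mod 223.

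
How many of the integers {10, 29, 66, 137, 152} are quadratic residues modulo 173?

4

(10/173) = +1 → QR.
(29/173) = +1 → QR.
(66/173) = -1 → non-residue.
(137/173) = +1 → QR.
(152/173) = +1 → QR.
Total quadratic residues among the 5: 4.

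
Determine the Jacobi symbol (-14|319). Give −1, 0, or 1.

1

First reduce: -14 ≡ 305 (mod 319).
Reciprocity: 305 ≡ 1 and 319 ≡ 3 (mod 4), so (305/319) = +(319/305).
Reduce top mod 305: now compute (14/305).
Pull out 2: since 305 ≡ 1 (mod 8), (2/305) = +1.
Reciprocity: 7 ≡ 3 and 305 ≡ 1 (mod 4), so (7/305) = +(305/7).
Reduce top mod 7: now compute (4/7).
Pull out 2^2: since 7 ≡ 7 (mod 8), (2/7) = +1, so (2/7)^2 = +1.
Reached (1/7) = 1. Collecting the sign flips along the way, the symbol is +1.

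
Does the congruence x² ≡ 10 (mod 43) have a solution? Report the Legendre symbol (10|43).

1

Euler's criterion: (10/43) ≡ 10^21 (mod 43).
10^2 ≡ 14 (mod 43)
10^4 ≡ 24 (mod 43)
10^8 ≡ 17 (mod 43)
10^16 ≡ 31 (mod 43)
10^21 = 10^(16+4+1) ≡ 1 (mod 43).
Result is 1, so (10/43) = 1.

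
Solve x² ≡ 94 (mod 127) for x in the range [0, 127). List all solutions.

Since 127 ≡ 3 (mod 4), a square root of 94 is 94^((127+1)/4) = 94^32 mod 127.
Repeated squaring: 94^2≡73, 94^4≡122, 94^8≡25, 94^16≡117, 94^32≡100 (mod 127).
94^32 = 94^(32) ≡ 100 (mod 127).
Check: 100² = 10000 ≡ 94 (mod 127). The two roots are 27 and 100.

27, 100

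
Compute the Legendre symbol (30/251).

-1

Euler's criterion: (30/251) ≡ 30^125 (mod 251).
30^2 ≡ 147 (mod 251)
30^4 ≡ 23 (mod 251)
30^8 ≡ 27 (mod 251)
30^16 ≡ 227 (mod 251)
30^32 ≡ 74 (mod 251)
30^64 ≡ 205 (mod 251)
30^125 = 30^(64+32+16+8+4+1) ≡ 250 (mod 251).
Result is 250 ≡ −1, so (30/251) = −1.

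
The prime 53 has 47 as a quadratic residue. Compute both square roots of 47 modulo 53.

53 ≡ 1 (mod 4), so we find a root by search.
Trying successive values, 10² = 100 ≡ 47 (mod 53). The other root is 53 − 10 = 43.

10, 43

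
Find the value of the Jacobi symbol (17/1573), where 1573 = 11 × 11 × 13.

1

Reciprocity: 17 ≡ 1 and 1573 ≡ 1 (mod 4), so (17/1573) = +(1573/17).
Reduce top mod 17: now compute (9/17).
Reciprocity: 9 ≡ 1 and 17 ≡ 1 (mod 4), so (9/17) = +(17/9).
Reduce top mod 9: now compute (8/9).
Pull out 2^3: since 9 ≡ 1 (mod 8), (2/9) = +1, so (2/9)^3 = +1.
Reached (1/9) = 1. Collecting the sign flips along the way, the symbol is +1.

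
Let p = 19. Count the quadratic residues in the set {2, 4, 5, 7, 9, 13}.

(2/19) = -1 → non-residue.
(4/19) = +1 → QR.
(5/19) = +1 → QR.
(7/19) = +1 → QR.
(9/19) = +1 → QR.
(13/19) = -1 → non-residue.
Total quadratic residues among the 6: 4.

4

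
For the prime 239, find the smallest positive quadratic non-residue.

7

(2/239) = +1, so 2 is a residue.
(3/239) = +1, so 3 is a residue.
(4/239) = +1, so 4 is a residue.
(5/239) = +1, so 5 is a residue.
(6/239) = +1, so 6 is a residue.
(7/239) = −1, so 7 is the smallest positive non-residue mod 239.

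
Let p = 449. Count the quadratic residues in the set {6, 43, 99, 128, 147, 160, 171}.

3

(6/449) = -1 → non-residue.
(43/449) = -1 → non-residue.
(99/449) = +1 → QR.
(128/449) = +1 → QR.
(147/449) = -1 → non-residue.
(160/449) = +1 → QR.
(171/449) = -1 → non-residue.
Total quadratic residues among the 7: 3.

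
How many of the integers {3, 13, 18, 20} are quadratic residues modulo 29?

(3/29) = -1 → non-residue.
(13/29) = +1 → QR.
(18/29) = -1 → non-residue.
(20/29) = +1 → QR.
Total quadratic residues among the 4: 2.

2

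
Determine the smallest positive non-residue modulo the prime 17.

(2/17) = +1, so 2 is a residue.
(3/17) = −1, so 3 is the smallest positive non-residue mod 17.

3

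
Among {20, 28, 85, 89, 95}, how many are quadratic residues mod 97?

(20/97) = -1 → non-residue.
(28/97) = -1 → non-residue.
(85/97) = +1 → QR.
(89/97) = +1 → QR.
(95/97) = +1 → QR.
Total quadratic residues among the 5: 3.

3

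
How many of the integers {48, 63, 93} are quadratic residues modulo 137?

2

(48/137) = -1 → non-residue.
(63/137) = +1 → QR.
(93/137) = +1 → QR.
Total quadratic residues among the 3: 2.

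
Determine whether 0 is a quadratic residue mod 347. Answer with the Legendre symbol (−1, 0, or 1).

0

Top reduces to 0: gcd > 1, so the symbol is 0.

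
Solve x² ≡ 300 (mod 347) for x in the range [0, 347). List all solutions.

91, 256

Since 347 ≡ 3 (mod 4), a square root of 300 is 300^((347+1)/4) = 300^87 mod 347.
Repeated squaring: 300^2≡127, 300^4≡167, 300^8≡129, 300^16≡332, 300^32≡225, 300^64≡310 (mod 347).
300^87 = 300^(64+16+4+2+1) ≡ 256 (mod 347).
Check: 256² = 65536 ≡ 300 (mod 347). The two roots are 91 and 256.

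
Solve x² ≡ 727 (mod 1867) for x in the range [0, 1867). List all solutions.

640, 1227

Since 1867 ≡ 3 (mod 4), a square root of 727 is 727^((1867+1)/4) = 727^467 mod 1867.
Repeated squaring: 727^2≡168, 727^4≡219, 727^8≡1286, 727^16≡1501, 727^32≡1399, 727^64≡585, 727^128≡564, 727^256≡706 (mod 1867).
727^467 = 727^(256+128+64+16+2+1) ≡ 640 (mod 1867).
Check: 640² = 409600 ≡ 727 (mod 1867). The two roots are 640 and 1227.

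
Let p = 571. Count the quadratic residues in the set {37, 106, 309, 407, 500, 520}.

(37/571) = +1 → QR.
(106/571) = +1 → QR.
(309/571) = +1 → QR.
(407/571) = +1 → QR.
(500/571) = +1 → QR.
(520/571) = -1 → non-residue.
Total quadratic residues among the 6: 5.

5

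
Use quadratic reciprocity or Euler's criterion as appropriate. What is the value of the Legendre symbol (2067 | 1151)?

-1

First reduce: 2067 ≡ 916 (mod 1151).
Pull out 2^2: since 1151 ≡ 7 (mod 8), (2/1151) = +1, so (2/1151)^2 = +1.
Reciprocity: 229 ≡ 1 and 1151 ≡ 3 (mod 4), so (229/1151) = +(1151/229).
Reduce top mod 229: now compute (6/229).
Pull out 2: since 229 ≡ 5 (mod 8), (2/229) = -1.
Reciprocity: 3 ≡ 3 and 229 ≡ 1 (mod 4), so (3/229) = +(229/3).
Reduce top mod 3: now compute (1/3).
Reached (1/3) = 1. Collecting the sign flips along the way, the symbol is -1.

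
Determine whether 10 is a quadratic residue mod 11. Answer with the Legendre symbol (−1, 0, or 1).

Pull out 2: since 11 ≡ 3 (mod 8), (2/11) = -1.
Reciprocity: 5 ≡ 1 and 11 ≡ 3 (mod 4), so (5/11) = +(11/5).
Reduce top mod 5: now compute (1/5).
Reached (1/5) = 1. Collecting the sign flips along the way, the symbol is -1.

-1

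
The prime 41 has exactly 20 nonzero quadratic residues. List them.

1 2 4 5 8 9 10 16 18 20 21 23 25 31 32 33 36 37 39 40

Square k = 1,…,20 (k and 41−k give the same square):
1²=1, 2²=4, 3²=9, 4²=16, 5²=25, 6²=36, 7²≡8, 8²≡23, 9²≡40, 10²≡18, 11²≡39, 12²≡21, 13²≡5, 14²≡32, 15²≡20, 16²≡10, 17²≡2, 18²≡37, 19²≡33, 20²≡31 (mod 41).
So the quadratic residues mod 41 are {1, 2, 4, 5, 8, 9, 10, 16, 18, 20, 21, 23, 25, 31, 32, 33, 36, 37, 39, 40}.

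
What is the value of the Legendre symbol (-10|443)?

First reduce: -10 ≡ 433 (mod 443).
Reciprocity: 433 ≡ 1 and 443 ≡ 3 (mod 4), so (433/443) = +(443/433).
Reduce top mod 433: now compute (10/433).
Pull out 2: since 433 ≡ 1 (mod 8), (2/433) = +1.
Reciprocity: 5 ≡ 1 and 433 ≡ 1 (mod 4), so (5/433) = +(433/5).
Reduce top mod 5: now compute (3/5).
Reciprocity: 3 ≡ 3 and 5 ≡ 1 (mod 4), so (3/5) = +(5/3).
Reduce top mod 3: now compute (2/3).
Pull out 2: since 3 ≡ 3 (mod 8), (2/3) = -1.
Reached (1/3) = 1. Collecting the sign flips along the way, the symbol is -1.

-1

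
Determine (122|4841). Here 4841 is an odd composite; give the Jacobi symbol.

1

Pull out 2: since 4841 ≡ 1 (mod 8), (2/4841) = +1.
Reciprocity: 61 ≡ 1 and 4841 ≡ 1 (mod 4), so (61/4841) = +(4841/61).
Reduce top mod 61: now compute (22/61).
Pull out 2: since 61 ≡ 5 (mod 8), (2/61) = -1.
Reciprocity: 11 ≡ 3 and 61 ≡ 1 (mod 4), so (11/61) = +(61/11).
Reduce top mod 11: now compute (6/11).
Pull out 2: since 11 ≡ 3 (mod 8), (2/11) = -1.
Reciprocity: 3 ≡ 3 and 11 ≡ 3 (mod 4), so (3/11) = −(11/3).
Reduce top mod 3: now compute (2/3).
Pull out 2: since 3 ≡ 3 (mod 8), (2/3) = -1.
Reached (1/3) = 1. Collecting the sign flips along the way, the symbol is +1.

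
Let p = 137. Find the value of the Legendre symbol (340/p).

First reduce: 340 ≡ 66 (mod 137).
Pull out 2: since 137 ≡ 1 (mod 8), (2/137) = +1.
Reciprocity: 33 ≡ 1 and 137 ≡ 1 (mod 4), so (33/137) = +(137/33).
Reduce top mod 33: now compute (5/33).
Reciprocity: 5 ≡ 1 and 33 ≡ 1 (mod 4), so (5/33) = +(33/5).
Reduce top mod 5: now compute (3/5).
Reciprocity: 3 ≡ 3 and 5 ≡ 1 (mod 4), so (3/5) = +(5/3).
Reduce top mod 3: now compute (2/3).
Pull out 2: since 3 ≡ 3 (mod 8), (2/3) = -1.
Reached (1/3) = 1. Collecting the sign flips along the way, the symbol is -1.

-1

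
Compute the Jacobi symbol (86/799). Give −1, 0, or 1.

-1

Pull out 2: since 799 ≡ 7 (mod 8), (2/799) = +1.
Reciprocity: 43 ≡ 3 and 799 ≡ 3 (mod 4), so (43/799) = −(799/43).
Reduce top mod 43: now compute (25/43).
Reciprocity: 25 ≡ 1 and 43 ≡ 3 (mod 4), so (25/43) = +(43/25).
Reduce top mod 25: now compute (18/25).
Pull out 2: since 25 ≡ 1 (mod 8), (2/25) = +1.
Reciprocity: 9 ≡ 1 and 25 ≡ 1 (mod 4), so (9/25) = +(25/9).
Reduce top mod 9: now compute (7/9).
Reciprocity: 7 ≡ 3 and 9 ≡ 1 (mod 4), so (7/9) = +(9/7).
Reduce top mod 7: now compute (2/7).
Pull out 2: since 7 ≡ 7 (mod 8), (2/7) = +1.
Reached (1/7) = 1. Collecting the sign flips along the way, the symbol is -1.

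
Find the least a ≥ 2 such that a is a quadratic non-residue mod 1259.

(2/1259) = −1, so 2 is the smallest positive non-residue mod 1259.

2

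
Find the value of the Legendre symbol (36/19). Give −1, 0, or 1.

First reduce: 36 ≡ 17 (mod 19).
Reciprocity: 17 ≡ 1 and 19 ≡ 3 (mod 4), so (17/19) = +(19/17).
Reduce top mod 17: now compute (2/17).
Pull out 2: since 17 ≡ 1 (mod 8), (2/17) = +1.
Reached (1/17) = 1. Collecting the sign flips along the way, the symbol is +1.

1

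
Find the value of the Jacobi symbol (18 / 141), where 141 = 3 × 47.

Pull out 2: since 141 ≡ 5 (mod 8), (2/141) = -1.
Reciprocity: 9 ≡ 1 and 141 ≡ 1 (mod 4), so (9/141) = +(141/9).
Reduce top mod 9: now compute (6/9).
Pull out 2: since 9 ≡ 1 (mod 8), (2/9) = +1.
Reciprocity: 3 ≡ 3 and 9 ≡ 1 (mod 4), so (3/9) = +(9/3).
Reduce top mod 3: now compute (0/3).
Top reduces to 0: gcd > 1, so the symbol is 0.

0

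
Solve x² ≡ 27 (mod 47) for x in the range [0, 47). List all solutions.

Since 47 ≡ 3 (mod 4), a square root of 27 is 27^((47+1)/4) = 27^12 mod 47.
Repeated squaring: 27^2≡24, 27^4≡12, 27^8≡3 (mod 47).
27^12 = 27^(8+4) ≡ 36 (mod 47).
Check: 36² = 1296 ≡ 27 (mod 47). The two roots are 11 and 36.

11, 36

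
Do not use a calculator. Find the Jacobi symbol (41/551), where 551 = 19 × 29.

1

Reciprocity: 41 ≡ 1 and 551 ≡ 3 (mod 4), so (41/551) = +(551/41).
Reduce top mod 41: now compute (18/41).
Pull out 2: since 41 ≡ 1 (mod 8), (2/41) = +1.
Reciprocity: 9 ≡ 1 and 41 ≡ 1 (mod 4), so (9/41) = +(41/9).
Reduce top mod 9: now compute (5/9).
Reciprocity: 5 ≡ 1 and 9 ≡ 1 (mod 4), so (5/9) = +(9/5).
Reduce top mod 5: now compute (4/5).
Pull out 2^2: since 5 ≡ 5 (mod 8), (2/5) = -1, so (2/5)^2 = +1.
Reached (1/5) = 1. Collecting the sign flips along the way, the symbol is +1.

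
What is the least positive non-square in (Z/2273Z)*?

(2/2273) = +1, so 2 is a residue.
(3/2273) = −1, so 3 is the smallest positive non-residue mod 2273.

3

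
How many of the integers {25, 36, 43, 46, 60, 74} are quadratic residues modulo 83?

(25/83) = +1 → QR.
(36/83) = +1 → QR.
(43/83) = -1 → non-residue.
(46/83) = -1 → non-residue.
(60/83) = -1 → non-residue.
(74/83) = -1 → non-residue.
Total quadratic residues among the 6: 2.

2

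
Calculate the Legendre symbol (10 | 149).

-1

Pull out 2: since 149 ≡ 5 (mod 8), (2/149) = -1.
Reciprocity: 5 ≡ 1 and 149 ≡ 1 (mod 4), so (5/149) = +(149/5).
Reduce top mod 5: now compute (4/5).
Pull out 2^2: since 5 ≡ 5 (mod 8), (2/5) = -1, so (2/5)^2 = +1.
Reached (1/5) = 1. Collecting the sign flips along the way, the symbol is -1.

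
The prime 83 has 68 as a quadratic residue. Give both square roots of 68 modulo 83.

20, 63

Since 83 ≡ 3 (mod 4), a square root of 68 is 68^((83+1)/4) = 68^21 mod 83.
Repeated squaring: 68^2≡59, 68^4≡78, 68^8≡25, 68^16≡44 (mod 83).
68^21 = 68^(16+4+1) ≡ 63 (mod 83).
Check: 63² = 3969 ≡ 68 (mod 83). The two roots are 20 and 63.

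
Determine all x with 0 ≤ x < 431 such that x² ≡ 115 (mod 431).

169, 262

Since 431 ≡ 3 (mod 4), a square root of 115 is 115^((431+1)/4) = 115^108 mod 431.
Repeated squaring: 115^2≡295, 115^4≡394, 115^8≡76, 115^16≡173, 115^32≡190, 115^64≡327 (mod 431).
115^108 = 115^(64+32+8+4) ≡ 169 (mod 431).
Check: 169² = 28561 ≡ 115 (mod 431). The two roots are 169 and 262.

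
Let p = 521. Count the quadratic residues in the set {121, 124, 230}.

(121/521) = +1 → QR.
(124/521) = +1 → QR.
(230/521) = -1 → non-residue.
Total quadratic residues among the 3: 2.

2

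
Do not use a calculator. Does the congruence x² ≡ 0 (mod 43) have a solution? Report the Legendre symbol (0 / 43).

0

Top reduces to 0: gcd > 1, so the symbol is 0.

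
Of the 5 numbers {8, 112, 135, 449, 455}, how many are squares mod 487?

(8/487) = +1 → QR.
(112/487) = -1 → non-residue.
(135/487) = +1 → QR.
(449/487) = -1 → non-residue.
(455/487) = -1 → non-residue.
Total quadratic residues among the 5: 2.

2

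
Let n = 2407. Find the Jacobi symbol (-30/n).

-1

First reduce: -30 ≡ 2377 (mod 2407).
Reciprocity: 2377 ≡ 1 and 2407 ≡ 3 (mod 4), so (2377/2407) = +(2407/2377).
Reduce top mod 2377: now compute (30/2377).
Pull out 2: since 2377 ≡ 1 (mod 8), (2/2377) = +1.
Reciprocity: 15 ≡ 3 and 2377 ≡ 1 (mod 4), so (15/2377) = +(2377/15).
Reduce top mod 15: now compute (7/15).
Reciprocity: 7 ≡ 3 and 15 ≡ 3 (mod 4), so (7/15) = −(15/7).
Reduce top mod 7: now compute (1/7).
Reached (1/7) = 1. Collecting the sign flips along the way, the symbol is -1.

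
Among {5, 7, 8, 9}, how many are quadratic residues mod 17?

(5/17) = -1 → non-residue.
(7/17) = -1 → non-residue.
(8/17) = +1 → QR.
(9/17) = +1 → QR.
Total quadratic residues among the 4: 2.

2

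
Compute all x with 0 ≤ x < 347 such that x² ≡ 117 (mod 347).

168, 179

Since 347 ≡ 3 (mod 4), a square root of 117 is 117^((347+1)/4) = 117^87 mod 347.
Repeated squaring: 117^2≡156, 117^4≡46, 117^8≡34, 117^16≡115, 117^32≡39, 117^64≡133 (mod 347).
117^87 = 117^(64+16+4+2+1) ≡ 168 (mod 347).
Check: 168² = 28224 ≡ 117 (mod 347). The two roots are 168 and 179.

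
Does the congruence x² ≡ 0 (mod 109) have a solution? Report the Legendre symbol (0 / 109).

Top reduces to 0: gcd > 1, so the symbol is 0.

0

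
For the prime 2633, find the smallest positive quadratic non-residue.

3

(2/2633) = +1, so 2 is a residue.
(3/2633) = −1, so 3 is the smallest positive non-residue mod 2633.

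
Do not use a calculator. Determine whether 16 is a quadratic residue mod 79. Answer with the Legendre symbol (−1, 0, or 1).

Euler's criterion: (16/79) ≡ 16^39 (mod 79).
16^2 ≡ 19 (mod 79)
16^4 ≡ 45 (mod 79)
16^8 ≡ 50 (mod 79)
16^16 ≡ 51 (mod 79)
16^32 ≡ 73 (mod 79)
16^39 = 16^(32+4+2+1) ≡ 1 (mod 79).
Result is 1, so (16/79) = 1.

1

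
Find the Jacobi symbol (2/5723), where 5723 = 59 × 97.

-1

Pull out 2: since 5723 ≡ 3 (mod 8), (2/5723) = -1.
Reached (1/5723) = 1. Collecting the sign flips along the way, the symbol is -1.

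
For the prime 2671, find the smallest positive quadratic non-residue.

(2/2671) = +1, so 2 is a residue.
(3/2671) = −1, so 3 is the smallest positive non-residue mod 2671.

3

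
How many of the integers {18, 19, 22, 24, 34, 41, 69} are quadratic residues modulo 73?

5

(18/73) = +1 → QR.
(19/73) = +1 → QR.
(22/73) = -1 → non-residue.
(24/73) = +1 → QR.
(34/73) = -1 → non-residue.
(41/73) = +1 → QR.
(69/73) = +1 → QR.
Total quadratic residues among the 7: 5.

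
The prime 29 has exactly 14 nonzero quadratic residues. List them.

Square k = 1,…,14 (k and 29−k give the same square):
1²=1, 2²=4, 3²=9, 4²=16, 5²=25, 6²≡7, 7²≡20, 8²≡6, 9²≡23, 10²≡13, 11²≡5, 12²≡28, 13²≡24, 14²≡22 (mod 29).
So the quadratic residues mod 29 are {1, 4, 5, 6, 7, 9, 13, 16, 20, 22, 23, 24, 25, 28}.

1 4 5 6 7 9 13 16 20 22 23 24 25 28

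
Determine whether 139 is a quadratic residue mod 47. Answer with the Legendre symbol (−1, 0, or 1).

-1

First reduce: 139 ≡ 45 (mod 47).
Reciprocity: 45 ≡ 1 and 47 ≡ 3 (mod 4), so (45/47) = +(47/45).
Reduce top mod 45: now compute (2/45).
Pull out 2: since 45 ≡ 5 (mod 8), (2/45) = -1.
Reached (1/45) = 1. Collecting the sign flips along the way, the symbol is -1.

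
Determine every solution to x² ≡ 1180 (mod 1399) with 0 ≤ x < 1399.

282, 1117

Since 1399 ≡ 3 (mod 4), a square root of 1180 is 1180^((1399+1)/4) = 1180^350 mod 1399.
Repeated squaring: 1180^2≡395, 1180^4≡736, 1180^8≡283, 1180^16≡346, 1180^32≡801, 1180^64≡859, 1180^128≡608, 1180^256≡328 (mod 1399).
1180^350 = 1180^(256+64+16+8+4+2) ≡ 282 (mod 1399).
Check: 282² = 79524 ≡ 1180 (mod 1399). The two roots are 282 and 1117.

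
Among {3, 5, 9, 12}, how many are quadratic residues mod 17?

1

(3/17) = -1 → non-residue.
(5/17) = -1 → non-residue.
(9/17) = +1 → QR.
(12/17) = -1 → non-residue.
Total quadratic residues among the 4: 1.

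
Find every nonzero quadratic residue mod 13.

Square k = 1,…,6 (k and 13−k give the same square):
1²=1, 2²=4, 3²=9, 4²≡3, 5²≡12, 6²≡10 (mod 13).
So the quadratic residues mod 13 are {1, 3, 4, 9, 10, 12}.

1,3,4,9,10,12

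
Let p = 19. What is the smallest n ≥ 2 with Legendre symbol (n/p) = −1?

(2/19) = −1, so 2 is the smallest positive non-residue mod 19.

2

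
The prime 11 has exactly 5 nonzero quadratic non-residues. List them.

Square k = 1,…,5 (k and 11−k give the same square):
1²=1, 2²=4, 3²=9, 4²≡5, 5²≡3 (mod 11).
The residues are {1, 3, 4, 5, 9}; the non-residues are the remaining 5 nonzero classes.

2 6 7 8 10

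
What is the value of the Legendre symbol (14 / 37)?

Pull out 2: since 37 ≡ 5 (mod 8), (2/37) = -1.
Reciprocity: 7 ≡ 3 and 37 ≡ 1 (mod 4), so (7/37) = +(37/7).
Reduce top mod 7: now compute (2/7).
Pull out 2: since 7 ≡ 7 (mod 8), (2/7) = +1.
Reached (1/7) = 1. Collecting the sign flips along the way, the symbol is -1.

-1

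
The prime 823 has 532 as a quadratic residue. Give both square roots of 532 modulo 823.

319, 504

Since 823 ≡ 3 (mod 4), a square root of 532 is 532^((823+1)/4) = 532^206 mod 823.
Repeated squaring: 532^2≡735, 532^4≡337, 532^8≡818, 532^16≡25, 532^32≡625, 532^64≡523, 532^128≡293 (mod 823).
532^206 = 532^(128+64+8+4+2) ≡ 319 (mod 823).
Check: 319² = 101761 ≡ 532 (mod 823). The two roots are 319 and 504.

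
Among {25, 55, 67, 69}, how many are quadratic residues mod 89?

(25/89) = +1 → QR.
(55/89) = +1 → QR.
(67/89) = +1 → QR.
(69/89) = +1 → QR.
Total quadratic residues among the 4: 4.

4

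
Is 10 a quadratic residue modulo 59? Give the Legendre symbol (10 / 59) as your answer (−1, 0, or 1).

-1

Pull out 2: since 59 ≡ 3 (mod 8), (2/59) = -1.
Reciprocity: 5 ≡ 1 and 59 ≡ 3 (mod 4), so (5/59) = +(59/5).
Reduce top mod 5: now compute (4/5).
Pull out 2^2: since 5 ≡ 5 (mod 8), (2/5) = -1, so (2/5)^2 = +1.
Reached (1/5) = 1. Collecting the sign flips along the way, the symbol is -1.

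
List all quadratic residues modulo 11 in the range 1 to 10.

Square k = 1,…,5 (k and 11−k give the same square):
1²=1, 2²=4, 3²=9, 4²≡5, 5²≡3 (mod 11).
So the quadratic residues mod 11 are {1, 3, 4, 5, 9}.

1, 3, 4, 5, 9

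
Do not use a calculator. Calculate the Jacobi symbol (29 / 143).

Reciprocity: 29 ≡ 1 and 143 ≡ 3 (mod 4), so (29/143) = +(143/29).
Reduce top mod 29: now compute (27/29).
Reciprocity: 27 ≡ 3 and 29 ≡ 1 (mod 4), so (27/29) = +(29/27).
Reduce top mod 27: now compute (2/27).
Pull out 2: since 27 ≡ 3 (mod 8), (2/27) = -1.
Reached (1/27) = 1. Collecting the sign flips along the way, the symbol is -1.

-1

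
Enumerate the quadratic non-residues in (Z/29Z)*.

Square k = 1,…,14 (k and 29−k give the same square):
1²=1, 2²=4, 3²=9, 4²=16, 5²=25, 6²≡7, 7²≡20, 8²≡6, 9²≡23, 10²≡13, 11²≡5, 12²≡28, 13²≡24, 14²≡22 (mod 29).
The residues are {1, 4, 5, 6, 7, 9, 13, 16, 20, 22, 23, 24, 25, 28}; the non-residues are the remaining 14 nonzero classes.

2,3,8,10,11,12,14,15,17,18,19,21,26,27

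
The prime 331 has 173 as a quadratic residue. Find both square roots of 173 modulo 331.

156, 175

Since 331 ≡ 3 (mod 4), a square root of 173 is 173^((331+1)/4) = 173^83 mod 331.
Repeated squaring: 173^2≡139, 173^4≡123, 173^8≡234, 173^16≡141, 173^32≡21, 173^64≡110 (mod 331).
173^83 = 173^(64+16+2+1) ≡ 156 (mod 331).
Check: 156² = 24336 ≡ 173 (mod 331). The two roots are 156 and 175.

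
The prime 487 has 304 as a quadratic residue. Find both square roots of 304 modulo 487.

Since 487 ≡ 3 (mod 4), a square root of 304 is 304^((487+1)/4) = 304^122 mod 487.
Repeated squaring: 304^2≡373, 304^4≡334, 304^8≡33, 304^16≡115, 304^32≡76, 304^64≡419 (mod 487).
304^122 = 304^(64+32+16+8+2) ≡ 230 (mod 487).
Check: 230² = 52900 ≡ 304 (mod 487). The two roots are 230 and 257.

230, 257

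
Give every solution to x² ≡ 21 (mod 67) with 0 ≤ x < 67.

17, 50

Since 67 ≡ 3 (mod 4), a square root of 21 is 21^((67+1)/4) = 21^17 mod 67.
Repeated squaring: 21^2≡39, 21^4≡47, 21^8≡65, 21^16≡4 (mod 67).
21^17 = 21^(16+1) ≡ 17 (mod 67).
Check: 17² = 289 ≡ 21 (mod 67). The two roots are 17 and 50.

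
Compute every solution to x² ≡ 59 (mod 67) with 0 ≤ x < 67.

Since 67 ≡ 3 (mod 4), a square root of 59 is 59^((67+1)/4) = 59^17 mod 67.
Repeated squaring: 59^2≡64, 59^4≡9, 59^8≡14, 59^16≡62 (mod 67).
59^17 = 59^(16+1) ≡ 40 (mod 67).
Check: 40² = 1600 ≡ 59 (mod 67). The two roots are 27 and 40.

27, 40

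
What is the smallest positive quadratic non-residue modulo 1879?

3

(2/1879) = +1, so 2 is a residue.
(3/1879) = −1, so 3 is the smallest positive non-residue mod 1879.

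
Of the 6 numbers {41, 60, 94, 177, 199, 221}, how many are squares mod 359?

3

(41/359) = +1 → QR.
(60/359) = +1 → QR.
(94/359) = +1 → QR.
(177/359) = -1 → non-residue.
(199/359) = -1 → non-residue.
(221/359) = -1 → non-residue.
Total quadratic residues among the 6: 3.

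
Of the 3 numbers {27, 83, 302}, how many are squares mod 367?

2

(27/367) = -1 → non-residue.
(83/367) = +1 → QR.
(302/367) = +1 → QR.
Total quadratic residues among the 3: 2.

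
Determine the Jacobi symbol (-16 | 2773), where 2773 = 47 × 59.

1

First reduce: -16 ≡ 2757 (mod 2773).
Reciprocity: 2757 ≡ 1 and 2773 ≡ 1 (mod 4), so (2757/2773) = +(2773/2757).
Reduce top mod 2757: now compute (16/2757).
Pull out 2^4: since 2757 ≡ 5 (mod 8), (2/2757) = -1, so (2/2757)^4 = +1.
Reached (1/2757) = 1. Collecting the sign flips along the way, the symbol is +1.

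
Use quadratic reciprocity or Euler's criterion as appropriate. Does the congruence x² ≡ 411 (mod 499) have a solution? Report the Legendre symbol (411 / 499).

Euler's criterion: (411/499) ≡ 411^249 (mod 499).
411^2 ≡ 259 (mod 499)
411^4 ≡ 215 (mod 499)
411^8 ≡ 317 (mod 499)
411^16 ≡ 190 (mod 499)
411^32 ≡ 172 (mod 499)
411^64 ≡ 143 (mod 499)
411^128 ≡ 489 (mod 499)
411^249 = 411^(128+64+32+16+8+1) ≡ 498 (mod 499).
Result is 498 ≡ −1, so (411/499) = −1.

-1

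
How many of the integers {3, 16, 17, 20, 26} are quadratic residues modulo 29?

2

(3/29) = -1 → non-residue.
(16/29) = +1 → QR.
(17/29) = -1 → non-residue.
(20/29) = +1 → QR.
(26/29) = -1 → non-residue.
Total quadratic residues among the 5: 2.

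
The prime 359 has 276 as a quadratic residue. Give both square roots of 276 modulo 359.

Since 359 ≡ 3 (mod 4), a square root of 276 is 276^((359+1)/4) = 276^90 mod 359.
Repeated squaring: 276^2≡68, 276^4≡316, 276^8≡54, 276^16≡44, 276^32≡141, 276^64≡136 (mod 359).
276^90 = 276^(64+16+8+2) ≡ 294 (mod 359).
Check: 294² = 86436 ≡ 276 (mod 359). The two roots are 65 and 294.

65, 294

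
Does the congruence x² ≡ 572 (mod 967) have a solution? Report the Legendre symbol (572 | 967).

Euler's criterion: (572/967) ≡ 572^483 (mod 967).
572^2 ≡ 338 (mod 967)
572^4 ≡ 138 (mod 967)
572^8 ≡ 671 (mod 967)
572^16 ≡ 586 (mod 967)
572^32 ≡ 111 (mod 967)
572^64 ≡ 717 (mod 967)
572^128 ≡ 612 (mod 967)
572^256 ≡ 315 (mod 967)
572^483 = 572^(256+128+64+32+2+1) ≡ 966 (mod 967).
Result is 966 ≡ −1, so (572/967) = −1.

-1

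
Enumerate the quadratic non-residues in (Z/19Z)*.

Square k = 1,…,9 (k and 19−k give the same square):
1²=1, 2²=4, 3²=9, 4²=16, 5²≡6, 6²≡17, 7²≡11, 8²≡7, 9²≡5 (mod 19).
The residues are {1, 4, 5, 6, 7, 9, 11, 16, 17}; the non-residues are the remaining 9 nonzero classes.

2 3 8 10 12 13 14 15 18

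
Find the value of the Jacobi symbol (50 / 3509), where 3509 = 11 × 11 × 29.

-1

Pull out 2: since 3509 ≡ 5 (mod 8), (2/3509) = -1.
Reciprocity: 25 ≡ 1 and 3509 ≡ 1 (mod 4), so (25/3509) = +(3509/25).
Reduce top mod 25: now compute (9/25).
Reciprocity: 9 ≡ 1 and 25 ≡ 1 (mod 4), so (9/25) = +(25/9).
Reduce top mod 9: now compute (7/9).
Reciprocity: 7 ≡ 3 and 9 ≡ 1 (mod 4), so (7/9) = +(9/7).
Reduce top mod 7: now compute (2/7).
Pull out 2: since 7 ≡ 7 (mod 8), (2/7) = +1.
Reached (1/7) = 1. Collecting the sign flips along the way, the symbol is -1.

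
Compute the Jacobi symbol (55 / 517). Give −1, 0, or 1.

Reciprocity: 55 ≡ 3 and 517 ≡ 1 (mod 4), so (55/517) = +(517/55).
Reduce top mod 55: now compute (22/55).
Pull out 2: since 55 ≡ 7 (mod 8), (2/55) = +1.
Reciprocity: 11 ≡ 3 and 55 ≡ 3 (mod 4), so (11/55) = −(55/11).
Reduce top mod 11: now compute (0/11).
Top reduces to 0: gcd > 1, so the symbol is 0.

0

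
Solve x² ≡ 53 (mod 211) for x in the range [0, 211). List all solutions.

Since 211 ≡ 3 (mod 4), a square root of 53 is 53^((211+1)/4) = 53^53 mod 211.
Repeated squaring: 53^2≡66, 53^4≡136, 53^8≡139, 53^16≡120, 53^32≡52 (mod 211).
53^53 = 53^(32+16+4+1) ≡ 105 (mod 211).
Check: 105² = 11025 ≡ 53 (mod 211). The two roots are 105 and 106.

105, 106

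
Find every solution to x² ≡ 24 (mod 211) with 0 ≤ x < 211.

92, 119

Since 211 ≡ 3 (mod 4), a square root of 24 is 24^((211+1)/4) = 24^53 mod 211.
Repeated squaring: 24^2≡154, 24^4≡84, 24^8≡93, 24^16≡209, 24^32≡4 (mod 211).
24^53 = 24^(32+16+4+1) ≡ 119 (mod 211).
Check: 119² = 14161 ≡ 24 (mod 211). The two roots are 92 and 119.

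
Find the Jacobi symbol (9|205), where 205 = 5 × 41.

1

Reciprocity: 9 ≡ 1 and 205 ≡ 1 (mod 4), so (9/205) = +(205/9).
Reduce top mod 9: now compute (7/9).
Reciprocity: 7 ≡ 3 and 9 ≡ 1 (mod 4), so (7/9) = +(9/7).
Reduce top mod 7: now compute (2/7).
Pull out 2: since 7 ≡ 7 (mod 8), (2/7) = +1.
Reached (1/7) = 1. Collecting the sign flips along the way, the symbol is +1.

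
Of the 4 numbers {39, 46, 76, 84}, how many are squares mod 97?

0

(39/97) = -1 → non-residue.
(46/97) = -1 → non-residue.
(76/97) = -1 → non-residue.
(84/97) = -1 → non-residue.
Total quadratic residues among the 4: 0.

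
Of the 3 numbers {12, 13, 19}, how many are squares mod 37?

1

(12/37) = +1 → QR.
(13/37) = -1 → non-residue.
(19/37) = -1 → non-residue.
Total quadratic residues among the 3: 1.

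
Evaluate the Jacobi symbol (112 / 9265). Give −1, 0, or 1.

1

Pull out 2^4: since 9265 ≡ 1 (mod 8), (2/9265) = +1, so (2/9265)^4 = +1.
Reciprocity: 7 ≡ 3 and 9265 ≡ 1 (mod 4), so (7/9265) = +(9265/7).
Reduce top mod 7: now compute (4/7).
Pull out 2^2: since 7 ≡ 7 (mod 8), (2/7) = +1, so (2/7)^2 = +1.
Reached (1/7) = 1. Collecting the sign flips along the way, the symbol is +1.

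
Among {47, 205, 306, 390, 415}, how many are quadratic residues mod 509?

(47/509) = -1 → non-residue.
(205/509) = -1 → non-residue.
(306/509) = -1 → non-residue.
(390/509) = -1 → non-residue.
(415/509) = +1 → QR.
Total quadratic residues among the 5: 1.

1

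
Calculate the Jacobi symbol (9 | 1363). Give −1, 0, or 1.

Reciprocity: 9 ≡ 1 and 1363 ≡ 3 (mod 4), so (9/1363) = +(1363/9).
Reduce top mod 9: now compute (4/9).
Pull out 2^2: since 9 ≡ 1 (mod 8), (2/9) = +1, so (2/9)^2 = +1.
Reached (1/9) = 1. Collecting the sign flips along the way, the symbol is +1.

1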